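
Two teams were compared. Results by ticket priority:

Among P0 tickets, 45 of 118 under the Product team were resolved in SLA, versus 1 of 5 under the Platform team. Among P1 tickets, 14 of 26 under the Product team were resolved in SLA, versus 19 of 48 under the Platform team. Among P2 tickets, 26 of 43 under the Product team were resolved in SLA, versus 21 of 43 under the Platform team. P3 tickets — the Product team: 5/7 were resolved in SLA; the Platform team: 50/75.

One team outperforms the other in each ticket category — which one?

P0: the Product team 45/118 = 38.1%, the Platform team 1/5 = 20.0% → the Product team
P1: the Product team 14/26 = 53.8%, the Platform team 19/48 = 39.6% → the Product team
P2: the Product team 26/43 = 60.5%, the Platform team 21/43 = 48.8% → the Product team
P3: the Product team 5/7 = 71.4%, the Platform team 50/75 = 66.7% → the Product team
The Product team has the higher rate in all 4 groups.

the Product team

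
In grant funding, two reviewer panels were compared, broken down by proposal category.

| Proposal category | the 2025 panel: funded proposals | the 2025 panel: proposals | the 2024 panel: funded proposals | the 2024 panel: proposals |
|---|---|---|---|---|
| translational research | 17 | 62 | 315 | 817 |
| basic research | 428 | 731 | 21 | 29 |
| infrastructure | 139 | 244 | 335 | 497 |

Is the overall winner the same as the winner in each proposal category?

No

Translational research: the 2025 panel 17/62 = 27.4%, the 2024 panel 315/817 = 38.6% → the 2024 panel
Basic research: the 2025 panel 428/731 = 58.5%, the 2024 panel 21/29 = 72.4% → the 2024 panel
Infrastructure: the 2025 panel 139/244 = 57.0%, the 2024 panel 335/497 = 67.4% → the 2024 panel
Overall: the 2025 panel 584/1037 = 56.3%, the 2024 panel 671/1343 = 50.0% → the 2025 panel
The 2024 panel wins each proposal group but the 2025 panel wins overall — the comparison reverses. The 2024 panel's proposals skew toward translational research, which has a lower base rate.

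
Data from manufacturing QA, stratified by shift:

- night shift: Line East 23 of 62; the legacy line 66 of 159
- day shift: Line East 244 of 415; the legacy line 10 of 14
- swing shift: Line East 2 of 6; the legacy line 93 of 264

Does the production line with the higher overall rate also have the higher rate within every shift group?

No

Night shift: Line East 23/62 = 37.1%, the legacy line 66/159 = 41.5% → the legacy line
Day shift: Line East 244/415 = 58.8%, the legacy line 10/14 = 71.4% → the legacy line
Swing shift: Line East 2/6 = 33.3%, the legacy line 93/264 = 35.2% → the legacy line
Overall: Line East 269/483 = 55.7%, the legacy line 169/437 = 38.7% → Line East
The legacy line wins each shift group but Line East wins overall — the comparison reverses. The legacy line's units skew toward swing shift, which has a lower base rate.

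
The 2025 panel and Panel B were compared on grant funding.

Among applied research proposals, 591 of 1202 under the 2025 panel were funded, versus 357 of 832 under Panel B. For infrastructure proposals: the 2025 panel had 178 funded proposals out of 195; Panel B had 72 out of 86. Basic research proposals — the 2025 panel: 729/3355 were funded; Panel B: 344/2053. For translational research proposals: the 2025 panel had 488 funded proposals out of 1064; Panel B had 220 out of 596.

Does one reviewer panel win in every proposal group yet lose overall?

No

Applied research: the 2025 panel 591/1202 = 49.2%, Panel B 357/832 = 42.9% → the 2025 panel
Infrastructure: the 2025 panel 178/195 = 91.3%, Panel B 72/86 = 83.7% → the 2025 panel
Basic research: the 2025 panel 729/3355 = 21.7%, Panel B 344/2053 = 16.8% → the 2025 panel
Translational research: the 2025 panel 488/1064 = 45.9%, Panel B 220/596 = 36.9% → the 2025 panel
Overall: the 2025 panel 1986/5816 = 34.1%, Panel B 993/3567 = 27.8% → the 2025 panel
The 2025 panel wins overall and in every proposal group — no reversal.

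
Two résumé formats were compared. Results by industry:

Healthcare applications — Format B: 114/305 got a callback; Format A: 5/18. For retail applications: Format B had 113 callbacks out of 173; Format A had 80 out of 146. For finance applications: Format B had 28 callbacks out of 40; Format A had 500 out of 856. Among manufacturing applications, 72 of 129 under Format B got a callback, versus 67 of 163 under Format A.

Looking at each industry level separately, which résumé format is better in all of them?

Format B

Healthcare: Format B 114/305 = 37.4%, Format A 5/18 = 27.8% → Format B
Retail: Format B 113/173 = 65.3%, Format A 80/146 = 54.8% → Format B
Finance: Format B 28/40 = 70.0%, Format A 500/856 = 58.4% → Format B
Manufacturing: Format B 72/129 = 55.8%, Format A 67/163 = 41.1% → Format B
Format B has the higher rate in all 4 groups.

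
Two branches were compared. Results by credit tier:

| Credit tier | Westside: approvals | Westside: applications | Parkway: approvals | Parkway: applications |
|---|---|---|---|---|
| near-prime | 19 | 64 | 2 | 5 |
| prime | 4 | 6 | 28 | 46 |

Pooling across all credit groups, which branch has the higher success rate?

Near-prime: Westside 19/64 = 29.7%, Parkway 2/5 = 40.0% → Parkway
Prime: Westside 4/6 = 66.7%, Parkway 28/46 = 60.9% → Westside
Overall: Westside 23/70 = 32.9%, Parkway 30/51 = 58.8% → Parkway
(Neither sweeps every credit group, but Parkway has the higher pooled rate.)

Parkway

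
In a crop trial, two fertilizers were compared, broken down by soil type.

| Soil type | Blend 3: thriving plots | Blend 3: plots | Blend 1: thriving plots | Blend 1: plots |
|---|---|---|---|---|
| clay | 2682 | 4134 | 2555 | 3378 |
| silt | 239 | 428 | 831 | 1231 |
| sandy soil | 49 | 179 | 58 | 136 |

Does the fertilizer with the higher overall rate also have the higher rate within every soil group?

Clay: Blend 3 2682/4134 = 64.9%, Blend 1 2555/3378 = 75.6% → Blend 1
Silt: Blend 3 239/428 = 55.8%, Blend 1 831/1231 = 67.5% → Blend 1
Sandy soil: Blend 3 49/179 = 27.4%, Blend 1 58/136 = 42.6% → Blend 1
Overall: Blend 3 2970/4741 = 62.6%, Blend 1 3444/4745 = 72.6% → Blend 1
Blend 1 wins overall and in every soil group — no reversal.

Yes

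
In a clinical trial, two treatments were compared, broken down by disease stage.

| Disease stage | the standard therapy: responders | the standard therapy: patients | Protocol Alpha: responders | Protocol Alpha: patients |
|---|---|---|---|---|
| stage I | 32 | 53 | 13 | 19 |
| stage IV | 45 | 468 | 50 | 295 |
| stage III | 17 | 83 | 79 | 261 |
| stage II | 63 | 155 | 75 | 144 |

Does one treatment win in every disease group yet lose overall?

No

Stage I: the standard therapy 32/53 = 60.4%, Protocol Alpha 13/19 = 68.4% → Protocol Alpha
Stage IV: the standard therapy 45/468 = 9.6%, Protocol Alpha 50/295 = 16.9% → Protocol Alpha
Stage III: the standard therapy 17/83 = 20.5%, Protocol Alpha 79/261 = 30.3% → Protocol Alpha
Stage II: the standard therapy 63/155 = 40.6%, Protocol Alpha 75/144 = 52.1% → Protocol Alpha
Overall: the standard therapy 157/759 = 20.7%, Protocol Alpha 217/719 = 30.2% → Protocol Alpha
Protocol Alpha wins overall and in every disease group — no reversal.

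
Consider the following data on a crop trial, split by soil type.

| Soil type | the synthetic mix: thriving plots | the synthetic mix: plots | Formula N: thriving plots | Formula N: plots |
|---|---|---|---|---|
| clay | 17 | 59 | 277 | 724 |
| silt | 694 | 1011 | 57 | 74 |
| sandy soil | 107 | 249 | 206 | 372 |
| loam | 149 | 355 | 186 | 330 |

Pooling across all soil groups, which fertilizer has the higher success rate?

Clay: the synthetic mix 17/59 = 28.8%, Formula N 277/724 = 38.3% → Formula N
Silt: the synthetic mix 694/1011 = 68.6%, Formula N 57/74 = 77.0% → Formula N
Sandy soil: the synthetic mix 107/249 = 43.0%, Formula N 206/372 = 55.4% → Formula N
Loam: the synthetic mix 149/355 = 42.0%, Formula N 186/330 = 56.4% → Formula N
Overall: the synthetic mix 967/1674 = 57.8%, Formula N 726/1500 = 48.4% → the synthetic mix
(Formula N wins every soil group but the synthetic mix wins overall — Formula N's plots skew toward the low-rate clay group.)

the synthetic mix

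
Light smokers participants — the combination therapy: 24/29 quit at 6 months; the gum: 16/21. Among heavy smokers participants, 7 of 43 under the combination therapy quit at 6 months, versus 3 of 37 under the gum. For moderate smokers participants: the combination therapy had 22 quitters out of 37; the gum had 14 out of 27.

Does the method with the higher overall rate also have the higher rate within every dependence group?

Yes

Light smokers: the combination therapy 24/29 = 82.8%, the gum 16/21 = 76.2% → the combination therapy
Heavy smokers: the combination therapy 7/43 = 16.3%, the gum 3/37 = 8.1% → the combination therapy
Moderate smokers: the combination therapy 22/37 = 59.5%, the gum 14/27 = 51.9% → the combination therapy
Overall: the combination therapy 53/109 = 48.6%, the gum 33/85 = 38.8% → the combination therapy
The combination therapy wins overall and in every dependence group — no reversal.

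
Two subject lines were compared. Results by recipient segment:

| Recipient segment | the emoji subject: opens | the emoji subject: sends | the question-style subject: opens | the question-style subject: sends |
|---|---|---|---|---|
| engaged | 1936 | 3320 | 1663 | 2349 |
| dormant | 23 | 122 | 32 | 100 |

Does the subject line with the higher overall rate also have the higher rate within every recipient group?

Engaged: the emoji subject 1936/3320 = 58.3%, the question-style subject 1663/2349 = 70.8% → the question-style subject
Dormant: the emoji subject 23/122 = 18.9%, the question-style subject 32/100 = 32.0% → the question-style subject
Overall: the emoji subject 1959/3442 = 56.9%, the question-style subject 1695/2449 = 69.2% → the question-style subject
The question-style subject wins overall and in every recipient group — no reversal.

Yes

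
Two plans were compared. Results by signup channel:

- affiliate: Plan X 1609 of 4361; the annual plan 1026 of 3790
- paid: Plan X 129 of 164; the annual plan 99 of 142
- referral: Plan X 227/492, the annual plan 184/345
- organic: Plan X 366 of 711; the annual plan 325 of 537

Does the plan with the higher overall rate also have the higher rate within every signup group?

No

Affiliate: Plan X 1609/4361 = 36.9%, the annual plan 1026/3790 = 27.1% → Plan X
Paid: Plan X 129/164 = 78.7%, the annual plan 99/142 = 69.7% → Plan X
Referral: Plan X 227/492 = 46.1%, the annual plan 184/345 = 53.3% → the annual plan
Organic: Plan X 366/711 = 51.5%, the annual plan 325/537 = 60.5% → the annual plan
Overall: Plan X 2331/5728 = 40.7%, the annual plan 1634/4814 = 33.9% → Plan X
Neither sweeps: Plan X wins 2 of 4 groups, the annual plan wins 2. Plan X wins overall but not every group — no Simpson reversal.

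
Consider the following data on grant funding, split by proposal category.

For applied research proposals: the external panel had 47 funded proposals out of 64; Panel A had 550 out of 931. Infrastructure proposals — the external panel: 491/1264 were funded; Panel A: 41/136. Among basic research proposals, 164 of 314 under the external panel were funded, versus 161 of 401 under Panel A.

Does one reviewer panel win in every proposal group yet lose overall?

Yes

Applied research: the external panel 47/64 = 73.4%, Panel A 550/931 = 59.1% → the external panel
Infrastructure: the external panel 491/1264 = 38.8%, Panel A 41/136 = 30.1% → the external panel
Basic research: the external panel 164/314 = 52.2%, Panel A 161/401 = 40.1% → the external panel
Overall: the external panel 702/1642 = 42.8%, Panel A 752/1468 = 51.2% → Panel A
The external panel wins each proposal group but Panel A wins overall — the comparison reverses. The external panel's proposals skew toward infrastructure, which has a lower base rate.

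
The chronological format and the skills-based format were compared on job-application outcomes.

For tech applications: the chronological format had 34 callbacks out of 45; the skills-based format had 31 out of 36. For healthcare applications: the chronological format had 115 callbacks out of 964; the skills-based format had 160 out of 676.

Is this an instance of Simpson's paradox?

Tech: the chronological format 34/45 = 75.6%, the skills-based format 31/36 = 86.1% → the skills-based format
Healthcare: the chronological format 115/964 = 11.9%, the skills-based format 160/676 = 23.7% → the skills-based format
Overall: the chronological format 149/1009 = 14.8%, the skills-based format 191/712 = 26.8% → the skills-based format
The skills-based format wins overall and in every industry group — no reversal.

No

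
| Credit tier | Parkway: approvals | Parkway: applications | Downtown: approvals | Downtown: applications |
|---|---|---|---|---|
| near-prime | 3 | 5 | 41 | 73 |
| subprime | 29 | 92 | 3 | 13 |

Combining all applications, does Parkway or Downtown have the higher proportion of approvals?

Downtown

Near-prime: Parkway 3/5 = 60.0%, Downtown 41/73 = 56.2% → Parkway
Subprime: Parkway 29/92 = 31.5%, Downtown 3/13 = 23.1% → Parkway
Overall: Parkway 32/97 = 33.0%, Downtown 44/86 = 51.2% → Downtown
(Parkway wins every credit group but Downtown wins overall — Parkway's applications skew toward the low-rate subprime group.)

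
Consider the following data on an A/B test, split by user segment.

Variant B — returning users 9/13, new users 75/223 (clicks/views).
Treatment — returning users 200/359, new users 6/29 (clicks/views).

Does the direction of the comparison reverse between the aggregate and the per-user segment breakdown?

Yes

Returning users: Variant B 9/13 = 69.2%, Treatment 200/359 = 55.7% → Variant B
New users: Variant B 75/223 = 33.6%, Treatment 6/29 = 20.7% → Variant B
Overall: Variant B 84/236 = 35.6%, Treatment 206/388 = 53.1% → Treatment
Variant B wins each user group but Treatment wins overall — the comparison reverses. Variant B's views skew toward new users, which has a lower base rate.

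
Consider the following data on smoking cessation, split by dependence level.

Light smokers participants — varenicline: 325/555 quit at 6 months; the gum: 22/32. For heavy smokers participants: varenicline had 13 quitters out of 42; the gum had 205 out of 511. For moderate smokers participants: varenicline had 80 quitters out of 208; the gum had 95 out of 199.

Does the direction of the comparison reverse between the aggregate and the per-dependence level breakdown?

Yes

Light smokers: varenicline 325/555 = 58.6%, the gum 22/32 = 68.8% → the gum
Heavy smokers: varenicline 13/42 = 31.0%, the gum 205/511 = 40.1% → the gum
Moderate smokers: varenicline 80/208 = 38.5%, the gum 95/199 = 47.7% → the gum
Overall: varenicline 418/805 = 51.9%, the gum 322/742 = 43.4% → varenicline
The gum wins each dependence group but varenicline wins overall — the comparison reverses. The gum's participants skew toward heavy smokers, which has a lower base rate.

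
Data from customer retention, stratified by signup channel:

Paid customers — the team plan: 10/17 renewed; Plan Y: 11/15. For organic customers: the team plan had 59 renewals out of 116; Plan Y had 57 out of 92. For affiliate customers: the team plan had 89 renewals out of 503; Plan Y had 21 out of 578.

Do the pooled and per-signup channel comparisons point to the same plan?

No

Paid: the team plan 10/17 = 58.8%, Plan Y 11/15 = 73.3% → Plan Y
Organic: the team plan 59/116 = 50.9%, Plan Y 57/92 = 62.0% → Plan Y
Affiliate: the team plan 89/503 = 17.7%, Plan Y 21/578 = 3.6% → the team plan
Overall: the team plan 158/636 = 24.8%, Plan Y 89/685 = 13.0% → the team plan
Neither sweeps: the team plan wins 1 of 3 groups, Plan Y wins 2. The team plan wins overall but not every group — no Simpson reversal.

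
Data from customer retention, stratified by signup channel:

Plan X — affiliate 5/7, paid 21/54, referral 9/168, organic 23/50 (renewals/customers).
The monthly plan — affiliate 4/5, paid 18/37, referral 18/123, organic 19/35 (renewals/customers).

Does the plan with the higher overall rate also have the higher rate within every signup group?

Yes

Affiliate: Plan X 5/7 = 71.4%, the monthly plan 4/5 = 80.0% → the monthly plan
Paid: Plan X 21/54 = 38.9%, the monthly plan 18/37 = 48.6% → the monthly plan
Referral: Plan X 9/168 = 5.4%, the monthly plan 18/123 = 14.6% → the monthly plan
Organic: Plan X 23/50 = 46.0%, the monthly plan 19/35 = 54.3% → the monthly plan
Overall: Plan X 58/279 = 20.8%, the monthly plan 59/200 = 29.5% → the monthly plan
The monthly plan wins overall and in every signup group — no reversal.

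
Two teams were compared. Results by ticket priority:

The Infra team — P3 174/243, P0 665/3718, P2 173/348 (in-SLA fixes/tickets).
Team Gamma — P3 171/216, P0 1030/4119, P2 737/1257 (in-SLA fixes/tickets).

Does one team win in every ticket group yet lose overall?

P3: the Infra team 174/243 = 71.6%, Team Gamma 171/216 = 79.2% → Team Gamma
P0: the Infra team 665/3718 = 17.9%, Team Gamma 1030/4119 = 25.0% → Team Gamma
P2: the Infra team 173/348 = 49.7%, Team Gamma 737/1257 = 58.6% → Team Gamma
Overall: the Infra team 1012/4309 = 23.5%, Team Gamma 1938/5592 = 34.7% → Team Gamma
Team Gamma wins overall and in every ticket group — no reversal.

No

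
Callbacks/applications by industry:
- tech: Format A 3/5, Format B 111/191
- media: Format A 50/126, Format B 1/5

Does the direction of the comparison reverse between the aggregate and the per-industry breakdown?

Yes

Tech: Format A 3/5 = 60.0%, Format B 111/191 = 58.1% → Format A
Media: Format A 50/126 = 39.7%, Format B 1/5 = 20.0% → Format A
Overall: Format A 53/131 = 40.5%, Format B 112/196 = 57.1% → Format B
Format A wins each industry group but Format B wins overall — the comparison reverses. Format A's applications skew toward media, which has a lower base rate.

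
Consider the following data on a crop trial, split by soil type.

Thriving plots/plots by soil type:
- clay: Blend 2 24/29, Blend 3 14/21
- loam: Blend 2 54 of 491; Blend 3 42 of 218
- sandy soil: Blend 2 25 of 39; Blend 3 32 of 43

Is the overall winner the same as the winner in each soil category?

Clay: Blend 2 24/29 = 82.8%, Blend 3 14/21 = 66.7% → Blend 2
Loam: Blend 2 54/491 = 11.0%, Blend 3 42/218 = 19.3% → Blend 3
Sandy soil: Blend 2 25/39 = 64.1%, Blend 3 32/43 = 74.4% → Blend 3
Overall: Blend 2 103/559 = 18.4%, Blend 3 88/282 = 31.2% → Blend 3
Neither sweeps: Blend 2 wins 1 of 3 groups, Blend 3 wins 2. Blend 3 wins overall but not every group — no Simpson reversal.

No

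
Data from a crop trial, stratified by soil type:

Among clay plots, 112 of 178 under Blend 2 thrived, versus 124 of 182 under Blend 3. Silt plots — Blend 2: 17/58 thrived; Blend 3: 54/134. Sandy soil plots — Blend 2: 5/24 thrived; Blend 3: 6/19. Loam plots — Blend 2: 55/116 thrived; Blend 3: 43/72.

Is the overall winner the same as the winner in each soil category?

Yes

Clay: Blend 2 112/178 = 62.9%, Blend 3 124/182 = 68.1% → Blend 3
Silt: Blend 2 17/58 = 29.3%, Blend 3 54/134 = 40.3% → Blend 3
Sandy soil: Blend 2 5/24 = 20.8%, Blend 3 6/19 = 31.6% → Blend 3
Loam: Blend 2 55/116 = 47.4%, Blend 3 43/72 = 59.7% → Blend 3
Overall: Blend 2 189/376 = 50.3%, Blend 3 227/407 = 55.8% → Blend 3
Blend 3 wins overall and in every soil group — no reversal.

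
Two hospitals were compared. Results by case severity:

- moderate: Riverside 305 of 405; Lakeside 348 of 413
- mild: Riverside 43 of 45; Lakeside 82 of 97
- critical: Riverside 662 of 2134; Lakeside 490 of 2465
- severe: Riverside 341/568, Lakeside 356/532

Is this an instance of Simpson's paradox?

Moderate: Riverside 305/405 = 75.3%, Lakeside 348/413 = 84.3% → Lakeside
Mild: Riverside 43/45 = 95.6%, Lakeside 82/97 = 84.5% → Riverside
Critical: Riverside 662/2134 = 31.0%, Lakeside 490/2465 = 19.9% → Riverside
Severe: Riverside 341/568 = 60.0%, Lakeside 356/532 = 66.9% → Lakeside
Overall: Riverside 1351/3152 = 42.9%, Lakeside 1276/3507 = 36.4% → Riverside
Neither sweeps: Riverside wins 2 of 4 groups, Lakeside wins 2. Riverside wins overall but not every group — no Simpson reversal.

No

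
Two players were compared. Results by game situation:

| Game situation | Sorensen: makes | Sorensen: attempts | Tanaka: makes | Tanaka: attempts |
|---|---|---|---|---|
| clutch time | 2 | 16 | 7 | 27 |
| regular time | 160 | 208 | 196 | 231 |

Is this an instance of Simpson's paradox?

No

Clutch time: Sorensen 2/16 = 12.5%, Tanaka 7/27 = 25.9% → Tanaka
Regular time: Sorensen 160/208 = 76.9%, Tanaka 196/231 = 84.8% → Tanaka
Overall: Sorensen 162/224 = 72.3%, Tanaka 203/258 = 78.7% → Tanaka
Tanaka wins overall and in every game group — no reversal.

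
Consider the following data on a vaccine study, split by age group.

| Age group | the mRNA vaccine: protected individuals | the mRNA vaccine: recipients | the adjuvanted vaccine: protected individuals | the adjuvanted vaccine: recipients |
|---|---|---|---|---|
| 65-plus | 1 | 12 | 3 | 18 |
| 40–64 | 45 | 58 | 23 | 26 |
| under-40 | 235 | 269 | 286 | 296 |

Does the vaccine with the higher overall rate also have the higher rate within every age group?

Yes

65-plus: the mRNA vaccine 1/12 = 8.3%, the adjuvanted vaccine 3/18 = 16.7% → the adjuvanted vaccine
40–64: the mRNA vaccine 45/58 = 77.6%, the adjuvanted vaccine 23/26 = 88.5% → the adjuvanted vaccine
Under-40: the mRNA vaccine 235/269 = 87.4%, the adjuvanted vaccine 286/296 = 96.6% → the adjuvanted vaccine
Overall: the mRNA vaccine 281/339 = 82.9%, the adjuvanted vaccine 312/340 = 91.8% → the adjuvanted vaccine
The adjuvanted vaccine wins overall and in every age group — no reversal.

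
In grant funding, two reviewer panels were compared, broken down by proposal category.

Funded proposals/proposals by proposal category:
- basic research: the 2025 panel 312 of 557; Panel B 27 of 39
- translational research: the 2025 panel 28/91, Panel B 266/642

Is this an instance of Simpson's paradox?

Yes

Basic research: the 2025 panel 312/557 = 56.0%, Panel B 27/39 = 69.2% → Panel B
Translational research: the 2025 panel 28/91 = 30.8%, Panel B 266/642 = 41.4% → Panel B
Overall: the 2025 panel 340/648 = 52.5%, Panel B 293/681 = 43.0% → the 2025 panel
Panel B wins each proposal group but the 2025 panel wins overall — the comparison reverses. Panel B's proposals skew toward translational research, which has a lower base rate.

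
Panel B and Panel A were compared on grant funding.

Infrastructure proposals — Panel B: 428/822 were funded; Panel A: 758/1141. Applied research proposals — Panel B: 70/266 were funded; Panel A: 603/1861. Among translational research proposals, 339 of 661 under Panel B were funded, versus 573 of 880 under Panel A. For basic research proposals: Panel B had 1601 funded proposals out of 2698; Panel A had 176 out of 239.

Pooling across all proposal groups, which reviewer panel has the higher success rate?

Panel B

Infrastructure: Panel B 428/822 = 52.1%, Panel A 758/1141 = 66.4% → Panel A
Applied research: Panel B 70/266 = 26.3%, Panel A 603/1861 = 32.4% → Panel A
Translational research: Panel B 339/661 = 51.3%, Panel A 573/880 = 65.1% → Panel A
Basic research: Panel B 1601/2698 = 59.3%, Panel A 176/239 = 73.6% → Panel A
Overall: Panel B 2438/4447 = 54.8%, Panel A 2110/4121 = 51.2% → Panel B
(Panel A wins every proposal group but Panel B wins overall — Panel A's proposals skew toward the low-rate applied research group.)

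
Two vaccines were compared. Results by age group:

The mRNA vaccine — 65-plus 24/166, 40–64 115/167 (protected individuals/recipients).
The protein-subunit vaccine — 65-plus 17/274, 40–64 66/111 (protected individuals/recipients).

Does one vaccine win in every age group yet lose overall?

No

65-plus: the mRNA vaccine 24/166 = 14.5%, the protein-subunit vaccine 17/274 = 6.2% → the mRNA vaccine
40–64: the mRNA vaccine 115/167 = 68.9%, the protein-subunit vaccine 66/111 = 59.5% → the mRNA vaccine
Overall: the mRNA vaccine 139/333 = 41.7%, the protein-subunit vaccine 83/385 = 21.6% → the mRNA vaccine
The mRNA vaccine wins overall and in every age group — no reversal.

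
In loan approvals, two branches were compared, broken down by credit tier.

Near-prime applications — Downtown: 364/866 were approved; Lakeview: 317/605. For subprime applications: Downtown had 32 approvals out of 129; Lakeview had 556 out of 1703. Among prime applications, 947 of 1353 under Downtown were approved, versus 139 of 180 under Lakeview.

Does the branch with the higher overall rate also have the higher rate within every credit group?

No

Near-prime: Downtown 364/866 = 42.0%, Lakeview 317/605 = 52.4% → Lakeview
Subprime: Downtown 32/129 = 24.8%, Lakeview 556/1703 = 32.6% → Lakeview
Prime: Downtown 947/1353 = 70.0%, Lakeview 139/180 = 77.2% → Lakeview
Overall: Downtown 1343/2348 = 57.2%, Lakeview 1012/2488 = 40.7% → Downtown
Lakeview wins each credit group but Downtown wins overall — the comparison reverses. Lakeview's applications skew toward subprime, which has a lower base rate.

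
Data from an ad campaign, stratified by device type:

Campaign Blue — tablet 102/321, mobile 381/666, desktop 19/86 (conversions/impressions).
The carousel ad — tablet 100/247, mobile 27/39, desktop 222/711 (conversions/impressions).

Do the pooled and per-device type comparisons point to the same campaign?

No

Tablet: Campaign Blue 102/321 = 31.8%, the carousel ad 100/247 = 40.5% → the carousel ad
Mobile: Campaign Blue 381/666 = 57.2%, the carousel ad 27/39 = 69.2% → the carousel ad
Desktop: Campaign Blue 19/86 = 22.1%, the carousel ad 222/711 = 31.2% → the carousel ad
Overall: Campaign Blue 502/1073 = 46.8%, the carousel ad 349/997 = 35.0% → Campaign Blue
The carousel ad wins each device group but Campaign Blue wins overall — the comparison reverses. The carousel ad's impressions skew toward desktop, which has a lower base rate.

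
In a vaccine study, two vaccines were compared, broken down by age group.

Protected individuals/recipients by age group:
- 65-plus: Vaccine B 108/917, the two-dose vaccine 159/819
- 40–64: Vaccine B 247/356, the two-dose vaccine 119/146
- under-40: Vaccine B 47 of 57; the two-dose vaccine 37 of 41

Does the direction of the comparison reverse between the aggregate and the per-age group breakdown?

No

65-plus: Vaccine B 108/917 = 11.8%, the two-dose vaccine 159/819 = 19.4% → the two-dose vaccine
40–64: Vaccine B 247/356 = 69.4%, the two-dose vaccine 119/146 = 81.5% → the two-dose vaccine
Under-40: Vaccine B 47/57 = 82.5%, the two-dose vaccine 37/41 = 90.2% → the two-dose vaccine
Overall: Vaccine B 402/1330 = 30.2%, the two-dose vaccine 315/1006 = 31.3% → the two-dose vaccine
The two-dose vaccine wins overall and in every age group — no reversal.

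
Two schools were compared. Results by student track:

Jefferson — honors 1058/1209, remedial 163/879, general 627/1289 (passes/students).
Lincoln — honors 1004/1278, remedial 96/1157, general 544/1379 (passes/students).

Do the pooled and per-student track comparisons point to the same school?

Honors: Jefferson 1058/1209 = 87.5%, Lincoln 1004/1278 = 78.6% → Jefferson
Remedial: Jefferson 163/879 = 18.5%, Lincoln 96/1157 = 8.3% → Jefferson
General: Jefferson 627/1289 = 48.6%, Lincoln 544/1379 = 39.4% → Jefferson
Overall: Jefferson 1848/3377 = 54.7%, Lincoln 1644/3814 = 43.1% → Jefferson
Jefferson wins overall and in every student group — no reversal.

Yes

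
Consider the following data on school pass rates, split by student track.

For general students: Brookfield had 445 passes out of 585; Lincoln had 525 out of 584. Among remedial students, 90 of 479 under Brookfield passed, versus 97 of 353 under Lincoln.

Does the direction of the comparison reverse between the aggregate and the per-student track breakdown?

General: Brookfield 445/585 = 76.1%, Lincoln 525/584 = 89.9% → Lincoln
Remedial: Brookfield 90/479 = 18.8%, Lincoln 97/353 = 27.5% → Lincoln
Overall: Brookfield 535/1064 = 50.3%, Lincoln 622/937 = 66.4% → Lincoln
Lincoln wins overall and in every student group — no reversal.

No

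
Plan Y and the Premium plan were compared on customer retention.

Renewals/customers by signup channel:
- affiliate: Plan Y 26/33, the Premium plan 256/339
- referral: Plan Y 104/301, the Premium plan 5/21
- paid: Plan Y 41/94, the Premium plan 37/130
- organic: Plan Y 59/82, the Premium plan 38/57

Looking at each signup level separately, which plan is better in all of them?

Affiliate: Plan Y 26/33 = 78.8%, the Premium plan 256/339 = 75.5% → Plan Y
Referral: Plan Y 104/301 = 34.6%, the Premium plan 5/21 = 23.8% → Plan Y
Paid: Plan Y 41/94 = 43.6%, the Premium plan 37/130 = 28.5% → Plan Y
Organic: Plan Y 59/82 = 72.0%, the Premium plan 38/57 = 66.7% → Plan Y
Plan Y has the higher rate in all 4 groups.

Plan Y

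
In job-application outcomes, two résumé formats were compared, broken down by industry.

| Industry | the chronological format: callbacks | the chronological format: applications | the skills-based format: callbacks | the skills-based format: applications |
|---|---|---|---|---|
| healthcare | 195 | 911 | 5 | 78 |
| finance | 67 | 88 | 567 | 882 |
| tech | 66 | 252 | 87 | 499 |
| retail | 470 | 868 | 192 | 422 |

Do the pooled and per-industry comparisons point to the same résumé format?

No

Healthcare: the chronological format 195/911 = 21.4%, the skills-based format 5/78 = 6.4% → the chronological format
Finance: the chronological format 67/88 = 76.1%, the skills-based format 567/882 = 64.3% → the chronological format
Tech: the chronological format 66/252 = 26.2%, the skills-based format 87/499 = 17.4% → the chronological format
Retail: the chronological format 470/868 = 54.1%, the skills-based format 192/422 = 45.5% → the chronological format
Overall: the chronological format 798/2119 = 37.7%, the skills-based format 851/1881 = 45.2% → the skills-based format
The chronological format wins each industry group but the skills-based format wins overall — the comparison reverses. The chronological format's applications skew toward healthcare, which has a lower base rate.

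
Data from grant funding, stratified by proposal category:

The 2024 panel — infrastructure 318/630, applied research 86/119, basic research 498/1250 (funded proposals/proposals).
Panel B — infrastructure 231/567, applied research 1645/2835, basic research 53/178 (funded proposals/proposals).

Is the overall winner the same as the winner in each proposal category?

No

Infrastructure: the 2024 panel 318/630 = 50.5%, Panel B 231/567 = 40.7% → the 2024 panel
Applied research: the 2024 panel 86/119 = 72.3%, Panel B 1645/2835 = 58.0% → the 2024 panel
Basic research: the 2024 panel 498/1250 = 39.8%, Panel B 53/178 = 29.8% → the 2024 panel
Overall: the 2024 panel 902/1999 = 45.1%, Panel B 1929/3580 = 53.9% → Panel B
The 2024 panel wins each proposal group but Panel B wins overall — the comparison reverses. The 2024 panel's proposals skew toward basic research, which has a lower base rate.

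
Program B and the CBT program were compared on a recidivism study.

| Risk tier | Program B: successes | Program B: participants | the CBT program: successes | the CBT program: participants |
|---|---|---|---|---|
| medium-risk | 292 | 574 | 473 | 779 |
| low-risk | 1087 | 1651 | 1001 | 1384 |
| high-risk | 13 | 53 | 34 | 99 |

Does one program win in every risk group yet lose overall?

Medium-risk: Program B 292/574 = 50.9%, the CBT program 473/779 = 60.7% → the CBT program
Low-risk: Program B 1087/1651 = 65.8%, the CBT program 1001/1384 = 72.3% → the CBT program
High-risk: Program B 13/53 = 24.5%, the CBT program 34/99 = 34.3% → the CBT program
Overall: Program B 1392/2278 = 61.1%, the CBT program 1508/2262 = 66.7% → the CBT program
The CBT program wins overall and in every risk group — no reversal.

No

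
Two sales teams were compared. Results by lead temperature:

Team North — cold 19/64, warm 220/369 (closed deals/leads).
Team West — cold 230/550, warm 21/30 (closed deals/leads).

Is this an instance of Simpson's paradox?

Yes

Cold: Team North 19/64 = 29.7%, Team West 230/550 = 41.8% → Team West
Warm: Team North 220/369 = 59.6%, Team West 21/30 = 70.0% → Team West
Overall: Team North 239/433 = 55.2%, Team West 251/580 = 43.3% → Team North
Team West wins each lead group but Team North wins overall — the comparison reverses. Team West's leads skew toward cold, which has a lower base rate.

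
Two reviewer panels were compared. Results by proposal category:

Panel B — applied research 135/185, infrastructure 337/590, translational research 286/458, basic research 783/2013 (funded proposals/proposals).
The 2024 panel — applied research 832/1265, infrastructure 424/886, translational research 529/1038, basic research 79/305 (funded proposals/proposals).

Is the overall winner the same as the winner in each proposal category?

Applied research: Panel B 135/185 = 73.0%, the 2024 panel 832/1265 = 65.8% → Panel B
Infrastructure: Panel B 337/590 = 57.1%, the 2024 panel 424/886 = 47.9% → Panel B
Translational research: Panel B 286/458 = 62.4%, the 2024 panel 529/1038 = 51.0% → Panel B
Basic research: Panel B 783/2013 = 38.9%, the 2024 panel 79/305 = 25.9% → Panel B
Overall: Panel B 1541/3246 = 47.5%, the 2024 panel 1864/3494 = 53.3% → the 2024 panel
Panel B wins each proposal group but the 2024 panel wins overall — the comparison reverses. Panel B's proposals skew toward basic research, which has a lower base rate.

No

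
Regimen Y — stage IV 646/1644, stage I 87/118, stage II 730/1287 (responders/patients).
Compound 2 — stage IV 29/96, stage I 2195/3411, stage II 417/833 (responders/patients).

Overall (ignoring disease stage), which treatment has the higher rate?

Compound 2

Stage IV: Regimen Y 646/1644 = 39.3%, Compound 2 29/96 = 30.2% → Regimen Y
Stage I: Regimen Y 87/118 = 73.7%, Compound 2 2195/3411 = 64.4% → Regimen Y
Stage II: Regimen Y 730/1287 = 56.7%, Compound 2 417/833 = 50.1% → Regimen Y
Overall: Regimen Y 1463/3049 = 48.0%, Compound 2 2641/4340 = 60.9% → Compound 2
(Regimen Y wins every disease group but Compound 2 wins overall — Regimen Y's patients skew toward the low-rate stage IV group.)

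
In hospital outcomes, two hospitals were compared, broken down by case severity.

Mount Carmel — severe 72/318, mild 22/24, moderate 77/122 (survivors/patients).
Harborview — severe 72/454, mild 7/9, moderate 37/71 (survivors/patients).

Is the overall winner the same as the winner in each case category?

Severe: Mount Carmel 72/318 = 22.6%, Harborview 72/454 = 15.9% → Mount Carmel
Mild: Mount Carmel 22/24 = 91.7%, Harborview 7/9 = 77.8% → Mount Carmel
Moderate: Mount Carmel 77/122 = 63.1%, Harborview 37/71 = 52.1% → Mount Carmel
Overall: Mount Carmel 171/464 = 36.9%, Harborview 116/534 = 21.7% → Mount Carmel
Mount Carmel wins overall and in every case group — no reversal.

Yes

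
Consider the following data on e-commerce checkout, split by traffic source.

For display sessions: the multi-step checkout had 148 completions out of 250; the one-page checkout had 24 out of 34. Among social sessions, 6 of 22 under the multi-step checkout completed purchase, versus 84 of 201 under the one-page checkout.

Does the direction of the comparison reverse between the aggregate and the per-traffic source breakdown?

Display: the multi-step checkout 148/250 = 59.2%, the one-page checkout 24/34 = 70.6% → the one-page checkout
Social: the multi-step checkout 6/22 = 27.3%, the one-page checkout 84/201 = 41.8% → the one-page checkout
Overall: the multi-step checkout 154/272 = 56.6%, the one-page checkout 108/235 = 46.0% → the multi-step checkout
The one-page checkout wins each traffic group but the multi-step checkout wins overall — the comparison reverses. The one-page checkout's sessions skew toward social, which has a lower base rate.

Yes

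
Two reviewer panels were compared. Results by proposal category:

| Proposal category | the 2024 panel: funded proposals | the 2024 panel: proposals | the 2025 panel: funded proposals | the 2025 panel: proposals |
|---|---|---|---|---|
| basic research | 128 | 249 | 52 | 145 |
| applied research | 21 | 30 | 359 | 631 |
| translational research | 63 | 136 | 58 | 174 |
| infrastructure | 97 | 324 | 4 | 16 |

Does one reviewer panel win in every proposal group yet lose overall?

Yes

Basic research: the 2024 panel 128/249 = 51.4%, the 2025 panel 52/145 = 35.9% → the 2024 panel
Applied research: the 2024 panel 21/30 = 70.0%, the 2025 panel 359/631 = 56.9% → the 2024 panel
Translational research: the 2024 panel 63/136 = 46.3%, the 2025 panel 58/174 = 33.3% → the 2024 panel
Infrastructure: the 2024 panel 97/324 = 29.9%, the 2025 panel 4/16 = 25.0% → the 2024 panel
Overall: the 2024 panel 309/739 = 41.8%, the 2025 panel 473/966 = 49.0% → the 2025 panel
The 2024 panel wins each proposal group but the 2025 panel wins overall — the comparison reverses. The 2024 panel's proposals skew toward infrastructure, which has a lower base rate.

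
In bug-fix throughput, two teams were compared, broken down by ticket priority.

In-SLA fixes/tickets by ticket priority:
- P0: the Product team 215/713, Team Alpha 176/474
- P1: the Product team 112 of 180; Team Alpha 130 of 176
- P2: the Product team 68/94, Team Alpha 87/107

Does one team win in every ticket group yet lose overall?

No

P0: the Product team 215/713 = 30.2%, Team Alpha 176/474 = 37.1% → Team Alpha
P1: the Product team 112/180 = 62.2%, Team Alpha 130/176 = 73.9% → Team Alpha
P2: the Product team 68/94 = 72.3%, Team Alpha 87/107 = 81.3% → Team Alpha
Overall: the Product team 395/987 = 40.0%, Team Alpha 393/757 = 51.9% → Team Alpha
Team Alpha wins overall and in every ticket group — no reversal.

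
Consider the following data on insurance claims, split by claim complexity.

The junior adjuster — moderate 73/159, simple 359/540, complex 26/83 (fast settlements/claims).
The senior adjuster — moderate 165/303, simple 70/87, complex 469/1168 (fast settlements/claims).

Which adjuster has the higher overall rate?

the junior adjuster

Moderate: the junior adjuster 73/159 = 45.9%, the senior adjuster 165/303 = 54.5% → the senior adjuster
Simple: the junior adjuster 359/540 = 66.5%, the senior adjuster 70/87 = 80.5% → the senior adjuster
Complex: the junior adjuster 26/83 = 31.3%, the senior adjuster 469/1168 = 40.2% → the senior adjuster
Overall: the junior adjuster 458/782 = 58.6%, the senior adjuster 704/1558 = 45.2% → the junior adjuster
(The senior adjuster wins every claim group but the junior adjuster wins overall — the senior adjuster's claims skew toward the low-rate complex group.)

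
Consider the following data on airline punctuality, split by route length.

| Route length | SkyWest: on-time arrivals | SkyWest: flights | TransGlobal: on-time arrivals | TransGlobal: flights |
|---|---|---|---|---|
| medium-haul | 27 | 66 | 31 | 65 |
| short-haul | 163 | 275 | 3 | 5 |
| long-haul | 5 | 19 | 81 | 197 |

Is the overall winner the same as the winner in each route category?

No

Medium-haul: SkyWest 27/66 = 40.9%, TransGlobal 31/65 = 47.7% → TransGlobal
Short-haul: SkyWest 163/275 = 59.3%, TransGlobal 3/5 = 60.0% → TransGlobal
Long-haul: SkyWest 5/19 = 26.3%, TransGlobal 81/197 = 41.1% → TransGlobal
Overall: SkyWest 195/360 = 54.2%, TransGlobal 115/267 = 43.1% → SkyWest
TransGlobal wins each route group but SkyWest wins overall — the comparison reverses. TransGlobal's flights skew toward long-haul, which has a lower base rate.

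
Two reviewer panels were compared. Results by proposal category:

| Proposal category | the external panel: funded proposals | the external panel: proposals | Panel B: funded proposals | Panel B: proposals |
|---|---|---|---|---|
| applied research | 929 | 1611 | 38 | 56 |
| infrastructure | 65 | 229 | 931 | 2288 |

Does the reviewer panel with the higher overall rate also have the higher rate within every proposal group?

Applied research: the external panel 929/1611 = 57.7%, Panel B 38/56 = 67.9% → Panel B
Infrastructure: the external panel 65/229 = 28.4%, Panel B 931/2288 = 40.7% → Panel B
Overall: the external panel 994/1840 = 54.0%, Panel B 969/2344 = 41.3% → the external panel
Panel B wins each proposal group but the external panel wins overall — the comparison reverses. Panel B's proposals skew toward infrastructure, which has a lower base rate.

No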